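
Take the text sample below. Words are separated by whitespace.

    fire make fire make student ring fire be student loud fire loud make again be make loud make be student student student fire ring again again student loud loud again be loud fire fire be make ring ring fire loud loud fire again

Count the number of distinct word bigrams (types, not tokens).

29

43 tokens → 42 bigram windows in total.
Repeated bigrams (each contributes count−1 duplicates):
  loud fire: 3
  again be: 2
  be make: 2
  be student: 2
  fire be: 2
  fire loud: 2
  fire make: 2
  loud loud: 2
  … (4 more repeated)
13 duplicate windows → 42 − 13 = 29 distinct.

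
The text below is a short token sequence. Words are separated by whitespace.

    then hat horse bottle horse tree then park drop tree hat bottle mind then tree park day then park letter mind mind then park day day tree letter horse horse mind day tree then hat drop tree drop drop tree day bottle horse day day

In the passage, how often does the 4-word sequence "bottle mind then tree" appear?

1

Scanning the 42 overlapping 4-gram windows for "bottle mind then tree":
  position 12–15: bottle mind then tree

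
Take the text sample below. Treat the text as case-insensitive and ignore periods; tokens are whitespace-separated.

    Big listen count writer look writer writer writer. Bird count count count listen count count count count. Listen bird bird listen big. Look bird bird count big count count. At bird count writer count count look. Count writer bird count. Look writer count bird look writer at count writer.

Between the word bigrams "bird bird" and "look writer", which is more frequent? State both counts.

"look writer" (3 vs 2)

"bird bird": 2 occurrences
"look writer": 3 occurrences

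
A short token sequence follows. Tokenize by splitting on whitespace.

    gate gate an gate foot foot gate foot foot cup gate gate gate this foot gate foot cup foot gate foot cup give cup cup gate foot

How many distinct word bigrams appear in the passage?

27 tokens → 26 bigram windows in total.
Repeated bigrams (each contributes count−1 duplicates):
  gate foot: 5
  foot cup: 3
  foot gate: 3
  gate gate: 3
  cup gate: 2
  foot foot: 2
12 duplicate windows → 26 − 12 = 14 distinct.

14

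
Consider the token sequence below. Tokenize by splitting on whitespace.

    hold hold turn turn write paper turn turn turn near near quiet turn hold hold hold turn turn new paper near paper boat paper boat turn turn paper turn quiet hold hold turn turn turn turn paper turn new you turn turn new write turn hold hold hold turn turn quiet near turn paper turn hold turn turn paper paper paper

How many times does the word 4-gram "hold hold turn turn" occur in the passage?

4

Scanning the 58 overlapping 4-gram windows for "hold hold turn turn":
  position 1–4: hold hold turn turn
  position 15–18: hold hold turn turn
  position 31–34: hold hold turn turn
  position 47–50: hold hold turn turn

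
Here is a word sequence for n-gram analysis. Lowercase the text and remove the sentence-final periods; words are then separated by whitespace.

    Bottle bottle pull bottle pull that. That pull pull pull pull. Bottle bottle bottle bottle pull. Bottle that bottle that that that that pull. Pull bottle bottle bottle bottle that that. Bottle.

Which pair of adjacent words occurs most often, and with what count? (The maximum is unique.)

Bigram frequencies (highest first):
  bottle bottle: 7
  that that: 5
  pull bottle: 4
  pull pull: 4
  bottle pull: 3
  bottle that: 3
  … (3 more, each ≤ 2)

"bottle bottle", 7 times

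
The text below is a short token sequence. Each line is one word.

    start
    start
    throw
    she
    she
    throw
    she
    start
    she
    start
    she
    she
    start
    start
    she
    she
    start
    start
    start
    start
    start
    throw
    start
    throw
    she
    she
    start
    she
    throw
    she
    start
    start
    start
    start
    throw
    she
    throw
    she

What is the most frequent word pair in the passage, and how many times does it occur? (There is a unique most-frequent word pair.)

Bigram frequencies (highest first):
  start start: 9
  throw she: 6
  she start: 6
  start throw: 4
  she she: 4
  start she: 4
  … (2 more, each ≤ 3)

"start start", 9 times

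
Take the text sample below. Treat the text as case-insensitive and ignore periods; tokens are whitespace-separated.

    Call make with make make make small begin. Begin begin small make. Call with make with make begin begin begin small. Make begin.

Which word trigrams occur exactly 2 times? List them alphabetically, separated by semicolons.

Trigram counts meeting the condition (exactly 2 times):
  begin begin begin: 2
  begin begin small: 2
  begin small make: 2
  make with make: 2

begin begin begin; begin begin small; begin small make; make with make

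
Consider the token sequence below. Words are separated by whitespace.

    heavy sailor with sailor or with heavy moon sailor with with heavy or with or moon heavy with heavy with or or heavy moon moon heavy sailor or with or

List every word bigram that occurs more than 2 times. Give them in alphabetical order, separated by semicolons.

Bigram counts meeting the condition (more than 2 times):
  or with: 3
  with heavy: 3
  with or: 3

or with; with heavy; with or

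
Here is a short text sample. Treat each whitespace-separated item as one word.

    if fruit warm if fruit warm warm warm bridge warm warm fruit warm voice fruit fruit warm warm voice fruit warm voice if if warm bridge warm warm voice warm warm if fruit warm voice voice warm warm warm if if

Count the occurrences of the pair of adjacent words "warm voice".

5

Scanning the 40 overlapping bigram windows for "warm voice":
  position 13–14: warm voice
  position 18–19: warm voice
  position 21–22: warm voice
  position 28–29: warm voice
  position 34–35: warm voice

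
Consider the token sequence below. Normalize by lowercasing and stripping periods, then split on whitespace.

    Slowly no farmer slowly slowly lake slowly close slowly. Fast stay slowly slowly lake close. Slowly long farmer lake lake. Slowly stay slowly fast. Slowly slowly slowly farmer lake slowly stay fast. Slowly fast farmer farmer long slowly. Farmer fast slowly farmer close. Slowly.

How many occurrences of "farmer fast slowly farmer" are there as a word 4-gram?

1

Scanning the 41 overlapping 4-gram windows for "farmer fast slowly farmer":
  position 39–42: farmer fast slowly farmer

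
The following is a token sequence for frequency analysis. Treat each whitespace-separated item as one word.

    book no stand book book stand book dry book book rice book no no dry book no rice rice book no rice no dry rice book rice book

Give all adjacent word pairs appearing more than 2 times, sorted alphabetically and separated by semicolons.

Bigram counts meeting the condition (more than 2 times):
  book no: 4
  rice book: 4

book no; rice book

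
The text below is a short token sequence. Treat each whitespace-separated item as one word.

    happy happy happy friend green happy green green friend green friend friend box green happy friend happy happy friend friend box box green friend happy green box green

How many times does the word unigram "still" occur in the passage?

Scanning the 28 tokens for "still":
  (none found)

0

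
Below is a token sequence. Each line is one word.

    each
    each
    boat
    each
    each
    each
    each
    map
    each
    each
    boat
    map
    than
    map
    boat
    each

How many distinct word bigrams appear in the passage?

9

16 tokens → 15 bigram windows in total.
Repeated bigrams (each contributes count−1 duplicates):
  each each: 5
  boat each: 2
  each boat: 2
6 duplicate windows → 15 − 6 = 9 distinct.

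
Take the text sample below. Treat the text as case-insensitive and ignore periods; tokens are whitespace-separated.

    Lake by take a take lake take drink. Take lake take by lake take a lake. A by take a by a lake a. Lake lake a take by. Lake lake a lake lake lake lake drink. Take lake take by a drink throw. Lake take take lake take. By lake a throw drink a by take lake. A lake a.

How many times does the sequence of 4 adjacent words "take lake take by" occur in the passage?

3

Scanning the 58 overlapping 4-gram windows for "take lake take by":
  position 9–12: take lake take by
  position 38–41: take lake take by
  position 47–50: take lake take by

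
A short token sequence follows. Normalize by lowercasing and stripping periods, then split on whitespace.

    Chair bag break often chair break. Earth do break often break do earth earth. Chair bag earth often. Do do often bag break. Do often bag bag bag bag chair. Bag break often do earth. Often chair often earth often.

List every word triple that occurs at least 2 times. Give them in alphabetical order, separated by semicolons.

Trigram counts meeting the condition (at least 2 times):
  bag bag bag: 2
  bag break often: 2
  chair bag break: 2
  do often bag: 2

bag bag bag; bag break often; chair bag break; do often bag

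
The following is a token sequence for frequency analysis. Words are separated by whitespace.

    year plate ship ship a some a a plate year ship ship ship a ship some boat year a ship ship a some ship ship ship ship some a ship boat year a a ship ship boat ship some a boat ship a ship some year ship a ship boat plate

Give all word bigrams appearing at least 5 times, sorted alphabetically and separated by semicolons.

Bigram counts meeting the condition (at least 5 times):
  a ship: 6
  ship a: 5
  ship ship: 8

a ship; ship a; ship ship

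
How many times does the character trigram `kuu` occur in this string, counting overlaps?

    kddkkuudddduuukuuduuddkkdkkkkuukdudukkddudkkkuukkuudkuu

Sliding a length-3 window over the 55 characters (53 positions):
  position 5–7: kuu
  position 15–17: kuu
  position 29–31: kuu
  position 45–47: kuu
  position 49–51: kuu
  position 53–55: kuu

6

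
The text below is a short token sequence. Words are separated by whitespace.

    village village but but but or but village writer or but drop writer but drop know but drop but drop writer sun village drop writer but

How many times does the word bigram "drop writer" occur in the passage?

3

Scanning the 25 overlapping bigram windows for "drop writer":
  position 12–13: drop writer
  position 20–21: drop writer
  position 24–25: drop writer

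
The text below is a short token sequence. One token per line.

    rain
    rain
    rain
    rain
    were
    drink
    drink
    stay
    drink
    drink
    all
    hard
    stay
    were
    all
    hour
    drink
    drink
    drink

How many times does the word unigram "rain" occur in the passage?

Scanning the 19 tokens for "rain":
  position 1: rain
  position 2: rain
  position 3: rain
  position 4: rain

4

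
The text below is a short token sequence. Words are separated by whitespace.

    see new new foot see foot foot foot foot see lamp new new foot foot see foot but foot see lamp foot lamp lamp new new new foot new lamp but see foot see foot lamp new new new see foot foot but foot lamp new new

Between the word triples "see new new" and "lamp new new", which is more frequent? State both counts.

"see new new": 1 occurrence
"lamp new new": 4 occurrences

"lamp new new" (4 vs 1)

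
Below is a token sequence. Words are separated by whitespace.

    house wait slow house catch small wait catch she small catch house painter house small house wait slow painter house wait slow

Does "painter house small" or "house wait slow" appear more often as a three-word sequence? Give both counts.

"house wait slow" (3 vs 1)

"painter house small": 1 occurrence
"house wait slow": 3 occurrences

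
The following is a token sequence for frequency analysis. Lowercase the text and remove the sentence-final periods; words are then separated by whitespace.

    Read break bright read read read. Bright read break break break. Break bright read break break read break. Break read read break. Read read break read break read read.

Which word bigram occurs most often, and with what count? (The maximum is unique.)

Bigram frequencies (highest first):
  read break: 7
  read read: 5
  break break: 5
  break read: 5
  bright read: 3
  break bright: 2
  … (1 more, each ≤ 1)

"read break", 7 times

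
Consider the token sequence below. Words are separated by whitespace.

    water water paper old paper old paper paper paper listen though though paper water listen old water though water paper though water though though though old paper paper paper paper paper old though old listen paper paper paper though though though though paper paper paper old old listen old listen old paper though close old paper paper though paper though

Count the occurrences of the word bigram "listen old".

3

Scanning the 59 overlapping bigram windows for "listen old":
  position 15–16: listen old
  position 48–49: listen old
  position 50–51: listen old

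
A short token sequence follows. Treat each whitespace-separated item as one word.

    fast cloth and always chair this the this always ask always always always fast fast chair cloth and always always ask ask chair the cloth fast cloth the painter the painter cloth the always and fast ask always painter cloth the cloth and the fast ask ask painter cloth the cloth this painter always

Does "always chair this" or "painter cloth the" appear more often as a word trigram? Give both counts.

"painter cloth the" (3 vs 1)

"always chair this": 1 occurrence
"painter cloth the": 3 occurrences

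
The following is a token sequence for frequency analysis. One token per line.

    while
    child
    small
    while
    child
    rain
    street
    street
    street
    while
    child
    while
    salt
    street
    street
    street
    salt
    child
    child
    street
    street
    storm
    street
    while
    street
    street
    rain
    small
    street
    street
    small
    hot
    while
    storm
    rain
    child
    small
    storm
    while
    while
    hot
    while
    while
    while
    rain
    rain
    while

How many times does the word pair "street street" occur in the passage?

7

Scanning the 46 overlapping bigram windows for "street street":
  position 7–8: street street
  position 8–9: street street
  position 14–15: street street
  position 15–16: street street
  position 20–21: street street
  position 25–26: street street
  position 29–30: street street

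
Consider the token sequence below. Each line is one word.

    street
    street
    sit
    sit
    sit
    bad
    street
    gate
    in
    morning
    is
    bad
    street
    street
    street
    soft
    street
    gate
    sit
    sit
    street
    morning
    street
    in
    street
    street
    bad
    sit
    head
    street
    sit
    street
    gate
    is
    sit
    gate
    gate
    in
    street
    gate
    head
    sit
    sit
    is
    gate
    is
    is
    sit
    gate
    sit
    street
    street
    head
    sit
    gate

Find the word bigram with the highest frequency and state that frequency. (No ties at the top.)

"street street", 5 times

Bigram frequencies (highest first):
  street street: 5
  sit sit: 4
  street gate: 4
  sit street: 3
  sit gate: 3
  street sit: 2
  … (26 more, each ≤ 2)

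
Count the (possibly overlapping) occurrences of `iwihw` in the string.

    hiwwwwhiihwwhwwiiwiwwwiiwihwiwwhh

1

Sliding a length-5 window over the 33 characters (29 positions):
  position 24–28: iwihw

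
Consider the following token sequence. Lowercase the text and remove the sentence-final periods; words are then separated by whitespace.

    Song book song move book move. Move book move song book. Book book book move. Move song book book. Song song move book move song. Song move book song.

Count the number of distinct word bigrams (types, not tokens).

9

29 tokens → 28 bigram windows in total.
Repeated bigrams (each contributes count−1 duplicates):
  book book: 4
  book move: 4
  move book: 4
  book song: 3
  move song: 3
  song book: 3
  song move: 3
  move move: 2
  … (1 more repeated)
19 duplicate windows → 28 − 19 = 9 distinct.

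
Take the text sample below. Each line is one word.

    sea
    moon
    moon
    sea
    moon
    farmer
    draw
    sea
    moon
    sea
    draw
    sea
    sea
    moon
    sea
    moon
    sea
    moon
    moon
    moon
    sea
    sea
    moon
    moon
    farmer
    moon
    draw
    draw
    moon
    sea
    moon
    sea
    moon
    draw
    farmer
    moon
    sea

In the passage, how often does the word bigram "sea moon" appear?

9

Scanning the 36 overlapping bigram windows for "sea moon":
  position 1–2: sea moon
  position 4–5: sea moon
  position 8–9: sea moon
  position 13–14: sea moon
  position 15–16: sea moon
  position 17–18: sea moon
  position 22–23: sea moon
  position 30–31: sea moon
  position 32–33: sea moon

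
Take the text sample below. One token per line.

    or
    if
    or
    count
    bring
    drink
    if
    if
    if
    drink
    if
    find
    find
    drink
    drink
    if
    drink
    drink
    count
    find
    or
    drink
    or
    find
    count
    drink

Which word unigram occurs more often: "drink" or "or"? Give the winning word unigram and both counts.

"drink": 8 occurrences
"or": 4 occurrences

"drink" (8 vs 4)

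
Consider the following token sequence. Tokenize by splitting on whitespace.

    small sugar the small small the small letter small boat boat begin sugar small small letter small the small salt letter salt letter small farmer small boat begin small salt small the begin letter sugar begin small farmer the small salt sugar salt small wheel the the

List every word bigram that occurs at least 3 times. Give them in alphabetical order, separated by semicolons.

Bigram counts meeting the condition (at least 3 times):
  letter small: 3
  small salt: 3
  small the: 3
  the small: 4

letter small; small salt; small the; the small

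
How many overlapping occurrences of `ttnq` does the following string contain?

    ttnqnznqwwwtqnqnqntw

Sliding a length-4 window over the 20 characters (17 positions):
  position 1–4: ttnq

1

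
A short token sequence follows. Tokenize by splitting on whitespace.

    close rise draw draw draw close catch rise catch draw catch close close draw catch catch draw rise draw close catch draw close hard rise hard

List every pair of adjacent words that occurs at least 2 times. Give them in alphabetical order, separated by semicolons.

Bigram counts meeting the condition (at least 2 times):
  catch draw: 3
  close catch: 2
  draw catch: 2
  draw close: 3
  draw draw: 2
  rise draw: 2

catch draw; close catch; draw catch; draw close; draw draw; rise draw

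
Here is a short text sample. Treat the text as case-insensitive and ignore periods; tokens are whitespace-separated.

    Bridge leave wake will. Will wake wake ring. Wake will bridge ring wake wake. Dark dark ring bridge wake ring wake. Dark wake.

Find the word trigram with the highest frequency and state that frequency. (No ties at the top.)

"wake ring wake", 2 times

Trigram frequencies (highest first):
  wake ring wake: 2
  bridge leave wake: 1
  leave wake will: 1
  wake will will: 1
  will will wake: 1
  will wake wake: 1
  … (14 more, each ≤ 1)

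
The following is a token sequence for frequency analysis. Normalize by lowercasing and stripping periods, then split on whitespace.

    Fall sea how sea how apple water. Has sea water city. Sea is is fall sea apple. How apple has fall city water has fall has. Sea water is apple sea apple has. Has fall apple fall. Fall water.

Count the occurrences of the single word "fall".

Scanning the 39 tokens for "fall":
  position 1: fall
  position 15: fall
  position 21: fall
  position 25: fall
  position 35: fall
  position 37: fall
  position 38: fall

7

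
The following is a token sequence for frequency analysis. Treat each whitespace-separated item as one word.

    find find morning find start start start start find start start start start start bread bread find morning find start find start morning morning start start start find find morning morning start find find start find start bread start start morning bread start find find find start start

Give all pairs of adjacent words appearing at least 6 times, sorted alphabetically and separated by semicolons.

find start; start find; start start

Bigram counts meeting the condition (at least 6 times):
  find start: 7
  start find: 6
  start start: 11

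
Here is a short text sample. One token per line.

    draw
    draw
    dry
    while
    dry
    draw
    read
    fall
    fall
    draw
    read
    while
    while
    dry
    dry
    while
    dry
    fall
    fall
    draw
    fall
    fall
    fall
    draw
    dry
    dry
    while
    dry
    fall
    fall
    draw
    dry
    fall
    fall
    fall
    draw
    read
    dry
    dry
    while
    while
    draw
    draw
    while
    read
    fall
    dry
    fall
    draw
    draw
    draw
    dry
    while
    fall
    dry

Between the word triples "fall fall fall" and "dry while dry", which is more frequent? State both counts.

"fall fall fall": 2 occurrences
"dry while dry": 3 occurrences

"dry while dry" (3 vs 2)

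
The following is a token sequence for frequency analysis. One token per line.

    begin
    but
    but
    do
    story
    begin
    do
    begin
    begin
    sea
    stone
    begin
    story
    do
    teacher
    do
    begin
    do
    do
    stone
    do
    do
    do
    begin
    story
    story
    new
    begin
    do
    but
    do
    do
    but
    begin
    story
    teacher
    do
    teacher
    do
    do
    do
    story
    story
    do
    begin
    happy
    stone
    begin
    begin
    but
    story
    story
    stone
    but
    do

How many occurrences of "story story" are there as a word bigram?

Scanning the 54 overlapping bigram windows for "story story":
  position 25–26: story story
  position 42–43: story story
  position 51–52: story story

3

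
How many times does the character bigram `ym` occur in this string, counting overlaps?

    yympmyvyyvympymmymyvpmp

Sliding a length-2 window over the 23 characters (22 positions):
  position 2–3: ym
  position 11–12: ym
  position 14–15: ym
  position 17–18: ym

4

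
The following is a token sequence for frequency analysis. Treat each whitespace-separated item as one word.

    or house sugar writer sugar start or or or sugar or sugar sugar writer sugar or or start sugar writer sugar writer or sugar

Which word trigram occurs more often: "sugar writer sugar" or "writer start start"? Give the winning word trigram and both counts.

"sugar writer sugar" (3 vs 0)

"sugar writer sugar": 3 occurrences
"writer start start": 0 occurrences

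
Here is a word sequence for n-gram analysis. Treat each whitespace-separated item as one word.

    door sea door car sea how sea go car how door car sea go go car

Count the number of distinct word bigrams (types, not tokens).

11

16 tokens → 15 bigram windows in total.
Repeated bigrams (each contributes count−1 duplicates):
  car sea: 2
  door car: 2
  go car: 2
  sea go: 2
4 duplicate windows → 15 − 4 = 11 distinct.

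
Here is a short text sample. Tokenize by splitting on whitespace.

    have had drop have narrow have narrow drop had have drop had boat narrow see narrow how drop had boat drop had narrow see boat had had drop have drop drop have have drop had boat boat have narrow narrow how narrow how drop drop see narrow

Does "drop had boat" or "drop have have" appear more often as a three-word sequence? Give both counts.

"drop had boat": 3 occurrences
"drop have have": 1 occurrence

"drop had boat" (3 vs 1)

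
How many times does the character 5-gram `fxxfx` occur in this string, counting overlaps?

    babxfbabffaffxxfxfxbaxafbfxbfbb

1

Sliding a length-5 window over the 31 characters (27 positions):
  position 13–17: fxxfx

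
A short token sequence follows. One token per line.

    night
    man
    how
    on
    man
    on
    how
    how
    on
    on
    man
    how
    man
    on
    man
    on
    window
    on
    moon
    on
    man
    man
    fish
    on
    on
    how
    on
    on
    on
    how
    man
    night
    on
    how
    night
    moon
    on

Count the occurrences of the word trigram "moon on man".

1

Scanning the 35 overlapping trigram windows for "moon on man":
  position 19–21: moon on man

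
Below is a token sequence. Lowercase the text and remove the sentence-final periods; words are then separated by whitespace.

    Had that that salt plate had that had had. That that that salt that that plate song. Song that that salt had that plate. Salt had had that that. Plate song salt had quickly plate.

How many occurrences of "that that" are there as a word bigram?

6

Scanning the 34 overlapping bigram windows for "that that":
  position 2–3: that that
  position 10–11: that that
  position 11–12: that that
  position 14–15: that that
  position 19–20: that that
  position 28–29: that that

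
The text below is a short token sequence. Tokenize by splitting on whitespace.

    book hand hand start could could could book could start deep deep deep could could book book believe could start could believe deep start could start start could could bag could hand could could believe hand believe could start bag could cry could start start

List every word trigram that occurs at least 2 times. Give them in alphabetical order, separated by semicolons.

Trigram counts meeting the condition (at least 2 times):
  believe could start: 2
  could could book: 2
  could start start: 2
  start could could: 2

believe could start; could could book; could start start; start could could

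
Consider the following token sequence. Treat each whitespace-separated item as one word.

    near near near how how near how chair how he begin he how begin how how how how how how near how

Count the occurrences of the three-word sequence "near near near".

Scanning the 20 overlapping trigram windows for "near near near":
  position 1–3: near near near

1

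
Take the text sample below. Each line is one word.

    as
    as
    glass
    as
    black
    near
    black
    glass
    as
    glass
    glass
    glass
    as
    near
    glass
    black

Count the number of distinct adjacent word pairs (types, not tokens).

16 tokens → 15 bigram windows in total.
Repeated bigrams (each contributes count−1 duplicates):
  glass as: 3
  as glass: 2
  glass glass: 2
4 duplicate windows → 15 − 4 = 11 distinct.

11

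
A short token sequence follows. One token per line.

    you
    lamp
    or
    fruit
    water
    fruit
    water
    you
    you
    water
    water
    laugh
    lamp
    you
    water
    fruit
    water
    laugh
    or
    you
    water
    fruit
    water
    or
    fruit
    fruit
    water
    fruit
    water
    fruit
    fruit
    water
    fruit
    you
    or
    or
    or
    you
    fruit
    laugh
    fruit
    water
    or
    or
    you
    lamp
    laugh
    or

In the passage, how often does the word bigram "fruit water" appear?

Scanning the 47 overlapping bigram windows for "fruit water":
  position 4–5: fruit water
  position 6–7: fruit water
  position 16–17: fruit water
  position 22–23: fruit water
  position 26–27: fruit water
  position 28–29: fruit water
  position 31–32: fruit water
  position 41–42: fruit water

8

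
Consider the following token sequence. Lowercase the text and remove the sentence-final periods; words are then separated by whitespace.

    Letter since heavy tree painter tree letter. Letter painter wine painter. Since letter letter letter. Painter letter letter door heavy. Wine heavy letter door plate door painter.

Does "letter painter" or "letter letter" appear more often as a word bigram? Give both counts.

"letter painter": 2 occurrences
"letter letter": 4 occurrences

"letter letter" (4 vs 2)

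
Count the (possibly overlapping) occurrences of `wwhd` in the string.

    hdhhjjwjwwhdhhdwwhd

2

Sliding a length-4 window over the 19 characters (16 positions):
  position 9–12: wwhd
  position 16–19: wwhd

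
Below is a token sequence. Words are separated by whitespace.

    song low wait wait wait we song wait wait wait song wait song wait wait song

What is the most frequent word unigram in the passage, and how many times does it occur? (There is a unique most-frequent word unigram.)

"wait", 9 times

Unigram frequencies (highest first):
  wait: 9
  song: 5
  low: 1
  we: 1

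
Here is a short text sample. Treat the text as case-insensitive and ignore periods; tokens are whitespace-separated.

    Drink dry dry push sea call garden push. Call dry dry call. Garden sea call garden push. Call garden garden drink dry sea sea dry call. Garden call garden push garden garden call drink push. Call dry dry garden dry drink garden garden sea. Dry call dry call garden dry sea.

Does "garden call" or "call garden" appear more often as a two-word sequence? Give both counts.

"call garden" (7 vs 2)

"garden call": 2 occurrences
"call garden": 7 occurrences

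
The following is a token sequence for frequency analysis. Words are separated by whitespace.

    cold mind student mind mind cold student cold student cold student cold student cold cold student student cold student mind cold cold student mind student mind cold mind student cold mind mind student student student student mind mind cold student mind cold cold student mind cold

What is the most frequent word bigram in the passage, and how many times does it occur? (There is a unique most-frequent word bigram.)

Bigram frequencies (highest first):
  cold student: 9
  student mind: 7
  mind cold: 6
  student cold: 6
  mind student: 4
  student student: 4
  … (3 more, each ≤ 3)

"cold student", 9 times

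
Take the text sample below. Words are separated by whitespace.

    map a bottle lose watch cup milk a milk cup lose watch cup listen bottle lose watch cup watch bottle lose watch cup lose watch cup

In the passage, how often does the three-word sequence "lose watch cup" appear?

Scanning the 24 overlapping trigram windows for "lose watch cup":
  position 4–6: lose watch cup
  position 11–13: lose watch cup
  position 16–18: lose watch cup
  position 21–23: lose watch cup
  position 24–26: lose watch cup

5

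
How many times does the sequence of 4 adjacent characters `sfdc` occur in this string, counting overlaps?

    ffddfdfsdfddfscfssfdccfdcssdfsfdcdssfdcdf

Sliding a length-4 window over the 41 characters (38 positions):
  position 18–21: sfdc
  position 30–33: sfdc
  position 36–39: sfdc

3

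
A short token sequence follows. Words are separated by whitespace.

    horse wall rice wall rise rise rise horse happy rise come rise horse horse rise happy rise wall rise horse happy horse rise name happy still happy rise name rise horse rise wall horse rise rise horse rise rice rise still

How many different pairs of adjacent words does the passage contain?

41 tokens → 40 bigram windows in total.
Repeated bigrams (each contributes count−1 duplicates):
  horse rise: 5
  rise horse: 5
  happy rise: 3
  rise rise: 3
  horse happy: 2
  rise name: 2
  rise wall: 2
  wall rise: 2
16 duplicate windows → 40 − 16 = 24 distinct.

24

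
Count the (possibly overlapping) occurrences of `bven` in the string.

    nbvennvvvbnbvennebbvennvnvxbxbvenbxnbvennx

Sliding a length-4 window over the 42 characters (39 positions):
  position 2–5: bven
  position 12–15: bven
  position 19–22: bven
  position 30–33: bven
  position 37–40: bven

5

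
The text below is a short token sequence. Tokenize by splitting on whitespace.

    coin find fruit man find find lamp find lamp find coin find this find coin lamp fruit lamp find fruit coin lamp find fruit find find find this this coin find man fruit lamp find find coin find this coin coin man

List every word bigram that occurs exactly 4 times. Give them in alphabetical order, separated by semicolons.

coin find; find find

Bigram counts meeting the condition (exactly 4 times):
  coin find: 4
  find find: 4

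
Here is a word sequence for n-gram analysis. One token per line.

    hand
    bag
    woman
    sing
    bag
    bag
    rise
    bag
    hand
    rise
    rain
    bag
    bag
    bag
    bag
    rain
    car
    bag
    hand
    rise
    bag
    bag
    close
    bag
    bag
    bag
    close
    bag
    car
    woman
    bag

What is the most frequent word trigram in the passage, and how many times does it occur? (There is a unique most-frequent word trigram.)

"bag bag bag", 3 times

Trigram frequencies (highest first):
  bag bag bag: 3
  bag hand rise: 2
  bag bag close: 2
  bag close bag: 2
  hand bag woman: 1
  bag woman sing: 1
  … (18 more, each ≤ 1)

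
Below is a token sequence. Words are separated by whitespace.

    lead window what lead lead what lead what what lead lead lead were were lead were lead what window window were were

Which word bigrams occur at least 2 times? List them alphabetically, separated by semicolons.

lead lead; lead were; lead what; were lead; were were; what lead

Bigram counts meeting the condition (at least 2 times):
  lead lead: 3
  lead were: 2
  lead what: 3
  were lead: 2
  were were: 2
  what lead: 3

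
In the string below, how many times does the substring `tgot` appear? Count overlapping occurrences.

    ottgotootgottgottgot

Sliding a length-4 window over the 20 characters (17 positions):
  position 3–6: tgot
  position 9–12: tgot
  position 13–16: tgot
  position 17–20: tgot

4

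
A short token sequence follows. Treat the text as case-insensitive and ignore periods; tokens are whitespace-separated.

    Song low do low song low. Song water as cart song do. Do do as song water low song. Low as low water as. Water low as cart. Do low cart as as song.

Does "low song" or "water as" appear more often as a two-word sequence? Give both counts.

"low song" (3 vs 2)

"low song": 3 occurrences
"water as": 2 occurrences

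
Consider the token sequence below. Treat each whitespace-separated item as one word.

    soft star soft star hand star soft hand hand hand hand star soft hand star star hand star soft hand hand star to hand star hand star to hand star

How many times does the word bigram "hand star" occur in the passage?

Scanning the 29 overlapping bigram windows for "hand star":
  position 5–6: hand star
  position 11–12: hand star
  position 14–15: hand star
  position 17–18: hand star
  position 21–22: hand star
  position 24–25: hand star
  position 26–27: hand star
  position 29–30: hand star

8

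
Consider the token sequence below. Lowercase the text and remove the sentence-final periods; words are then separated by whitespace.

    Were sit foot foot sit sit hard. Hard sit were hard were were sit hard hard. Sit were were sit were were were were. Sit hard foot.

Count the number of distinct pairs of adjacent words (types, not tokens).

13

27 tokens → 26 bigram windows in total.
Repeated bigrams (each contributes count−1 duplicates):
  were were: 5
  were sit: 4
  sit hard: 3
  sit were: 3
  hard hard: 2
  hard sit: 2
13 duplicate windows → 26 − 13 = 13 distinct.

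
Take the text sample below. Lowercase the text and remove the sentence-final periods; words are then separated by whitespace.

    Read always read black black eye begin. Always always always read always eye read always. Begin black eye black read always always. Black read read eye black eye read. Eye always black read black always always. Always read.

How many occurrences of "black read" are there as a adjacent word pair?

Scanning the 37 overlapping bigram windows for "black read":
  position 19–20: black read
  position 23–24: black read
  position 32–33: black read

3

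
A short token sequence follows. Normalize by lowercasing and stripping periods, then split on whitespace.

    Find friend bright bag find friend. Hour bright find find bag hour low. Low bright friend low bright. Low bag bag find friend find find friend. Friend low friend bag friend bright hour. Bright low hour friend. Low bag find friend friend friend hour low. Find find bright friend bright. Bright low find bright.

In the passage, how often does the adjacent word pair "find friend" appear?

Scanning the 53 overlapping bigram windows for "find friend":
  position 1–2: find friend
  position 5–6: find friend
  position 22–23: find friend
  position 25–26: find friend
  position 40–41: find friend

5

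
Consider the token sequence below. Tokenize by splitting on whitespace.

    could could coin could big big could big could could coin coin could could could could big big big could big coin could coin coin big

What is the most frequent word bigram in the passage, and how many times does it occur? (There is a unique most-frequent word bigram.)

"could could", 5 times

Bigram frequencies (highest first):
  could could: 5
  could big: 4
  could coin: 3
  coin could: 3
  big big: 3
  big could: 3
  … (3 more, each ≤ 2)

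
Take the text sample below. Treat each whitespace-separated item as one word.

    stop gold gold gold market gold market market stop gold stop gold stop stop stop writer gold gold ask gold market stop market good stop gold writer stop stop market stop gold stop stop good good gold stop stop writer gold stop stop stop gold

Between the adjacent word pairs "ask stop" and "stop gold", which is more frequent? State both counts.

"ask stop": 0 occurrences
"stop gold": 6 occurrences

"stop gold" (6 vs 0)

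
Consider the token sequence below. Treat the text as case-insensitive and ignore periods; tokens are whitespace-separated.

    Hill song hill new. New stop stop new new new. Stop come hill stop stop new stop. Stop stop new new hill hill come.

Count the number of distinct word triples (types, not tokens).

17

24 tokens → 22 trigram windows in total.
Repeated trigrams (each contributes count−1 duplicates):
  stop stop new: 3
  new new stop: 2
  new stop stop: 2
  stop new new: 2
5 duplicate windows → 22 − 5 = 17 distinct.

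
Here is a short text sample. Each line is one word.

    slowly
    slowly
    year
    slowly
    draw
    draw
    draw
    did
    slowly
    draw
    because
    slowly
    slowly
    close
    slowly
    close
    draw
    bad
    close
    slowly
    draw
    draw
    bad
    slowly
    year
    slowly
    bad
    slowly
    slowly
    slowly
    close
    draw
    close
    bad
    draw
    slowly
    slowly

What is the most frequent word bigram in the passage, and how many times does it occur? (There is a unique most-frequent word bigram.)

Bigram frequencies (highest first):
  slowly slowly: 5
  slowly draw: 3
  draw draw: 3
  slowly close: 3
  slowly year: 2
  year slowly: 2
  … (14 more, each ≤ 2)

"slowly slowly", 5 times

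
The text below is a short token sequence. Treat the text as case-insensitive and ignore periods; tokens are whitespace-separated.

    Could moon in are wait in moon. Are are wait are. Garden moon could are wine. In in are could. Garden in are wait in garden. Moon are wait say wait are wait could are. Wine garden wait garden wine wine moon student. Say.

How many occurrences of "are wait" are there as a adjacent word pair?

5

Scanning the 43 overlapping bigram windows for "are wait":
  position 4–5: are wait
  position 9–10: are wait
  position 23–24: are wait
  position 28–29: are wait
  position 32–33: are wait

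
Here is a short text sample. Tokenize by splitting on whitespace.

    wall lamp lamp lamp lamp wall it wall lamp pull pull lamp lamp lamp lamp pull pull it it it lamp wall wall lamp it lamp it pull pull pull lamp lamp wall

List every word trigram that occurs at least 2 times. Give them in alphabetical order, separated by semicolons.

Trigram counts meeting the condition (at least 2 times):
  lamp lamp lamp: 4
  lamp lamp wall: 2
  lamp pull pull: 2
  pull lamp lamp: 2
  pull pull lamp: 2

lamp lamp lamp; lamp lamp wall; lamp pull pull; pull lamp lamp; pull pull lamp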